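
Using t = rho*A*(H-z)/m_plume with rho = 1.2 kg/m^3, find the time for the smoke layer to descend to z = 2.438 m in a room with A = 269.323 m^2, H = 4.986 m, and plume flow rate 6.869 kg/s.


H - z = 2.548 m
t = 1.2 * 269.323 * 2.548 / 6.869 = 119.88 s

119.88 s


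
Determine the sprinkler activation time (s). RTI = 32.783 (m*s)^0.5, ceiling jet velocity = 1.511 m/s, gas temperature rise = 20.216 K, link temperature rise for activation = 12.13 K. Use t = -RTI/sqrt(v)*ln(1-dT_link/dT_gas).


dT_link/dT_gas = 0.60002
ln(1 - 0.60002) = -0.91634
t = -32.783 / sqrt(1.511) * -0.91634 = 24.438 s

24.438 s


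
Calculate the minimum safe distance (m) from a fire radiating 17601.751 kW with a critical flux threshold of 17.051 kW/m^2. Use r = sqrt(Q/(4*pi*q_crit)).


4*pi*q_crit = 214.27
Q/(4*pi*q_crit) = 82.148
r = sqrt(82.148) = 9.0635 m

9.0635 m


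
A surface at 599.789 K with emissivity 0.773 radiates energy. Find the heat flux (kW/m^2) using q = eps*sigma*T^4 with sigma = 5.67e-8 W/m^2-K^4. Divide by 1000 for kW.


T^4 = 1.2942e+11
q = 0.773 * 5.67e-8 * 1.2942e+11 / 1000 = 5.6723 kW/m^2

5.6723 kW/m^2


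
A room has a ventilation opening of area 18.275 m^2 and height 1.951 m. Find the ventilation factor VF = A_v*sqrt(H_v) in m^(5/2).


sqrt(H_v) = 1.3968
VF = 18.275 * 1.3968 = 25.526 m^(5/2)

25.526 m^(5/2)


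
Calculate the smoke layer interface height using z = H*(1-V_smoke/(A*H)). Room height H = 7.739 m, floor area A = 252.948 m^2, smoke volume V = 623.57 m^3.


V/(A*H) = 0.31854
1 - 0.31854 = 0.68146
z = 7.739 * 0.68146 = 5.2738 m

5.2738 m


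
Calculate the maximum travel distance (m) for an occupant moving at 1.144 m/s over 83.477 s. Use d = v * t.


d = 1.144 * 83.477 = 95.498 m

95.498 m


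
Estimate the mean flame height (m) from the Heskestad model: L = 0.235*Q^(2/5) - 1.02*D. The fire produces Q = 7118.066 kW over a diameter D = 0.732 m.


Q^(2/5) = 34.749
0.235 * Q^(2/5) = 8.1661
1.02 * D = 0.74664
L = 7.4194 m

7.4194 m


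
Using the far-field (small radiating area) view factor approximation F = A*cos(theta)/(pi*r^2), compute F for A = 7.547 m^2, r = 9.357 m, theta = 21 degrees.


cos(21 deg) = 0.93358
pi*r^2 = 275.06
F = 7.547 * 0.93358 / 275.06 = 0.025616

0.025616


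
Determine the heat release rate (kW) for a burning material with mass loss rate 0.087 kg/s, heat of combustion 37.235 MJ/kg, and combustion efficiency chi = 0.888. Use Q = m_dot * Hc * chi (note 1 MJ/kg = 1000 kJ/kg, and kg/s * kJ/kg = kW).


Hc = 37.235 MJ/kg = 37.235 * 1000 kJ/kg = 37235 kJ/kg
Q = 0.087 kg/s * 37235 kJ/kg * 0.888 = 2876.6 kW

2876.6 kW


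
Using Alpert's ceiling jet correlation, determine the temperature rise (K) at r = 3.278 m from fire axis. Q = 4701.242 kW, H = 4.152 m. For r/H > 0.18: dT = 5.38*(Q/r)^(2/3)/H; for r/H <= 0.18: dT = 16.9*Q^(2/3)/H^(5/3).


r/H = 3.278 / 4.152 = 0.78950
r/H > 0.18, so dT = 5.38*(Q/r)^(2/3)/H
Q/r = 1434.2
(Q/r)^(2/3) = 127.18
dT = 5.38 * 127.18 / 4.152 = 164.79 K

164.79 K


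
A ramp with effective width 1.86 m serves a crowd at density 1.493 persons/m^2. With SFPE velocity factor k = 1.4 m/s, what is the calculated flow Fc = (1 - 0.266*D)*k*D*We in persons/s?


1 - 0.266*D = 1 - 0.266*1.493 = 0.60286
Fs = 0.60286 * 1.4 * 1.493 = 1.2601 persons/(s*m)
Fc = 1.2601 * 1.86 = 2.3438 persons/s

2.3438 persons/s


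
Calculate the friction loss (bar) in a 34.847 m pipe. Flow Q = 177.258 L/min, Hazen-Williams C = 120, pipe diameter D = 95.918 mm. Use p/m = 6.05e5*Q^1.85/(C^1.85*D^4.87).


Q^1.85 = 14452
C^1.85 = 7022.4
D^4.87 = 4.4859e+09
p/m = 0.00027755 bar/m
p_total = 0.00027755 * 34.847 = 0.0096717 bar

0.0096717 bar


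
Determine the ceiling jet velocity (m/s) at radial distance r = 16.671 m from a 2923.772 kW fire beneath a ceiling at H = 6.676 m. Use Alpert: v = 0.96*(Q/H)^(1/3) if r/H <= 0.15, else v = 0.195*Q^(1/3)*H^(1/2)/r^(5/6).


r/H = 16.671 / 6.676 = 2.4972
r/H > 0.15, so v = 0.195*Q^(1/3)*H^(1/2)/r^(5/6)
Q^(1/3) = 14.299
H^(1/2) = 2.5838
r^(5/6) = 10.430
v = 0.195 * 14.299 * 2.5838 / 10.430 = 0.69073 m/s

0.69073 m/s


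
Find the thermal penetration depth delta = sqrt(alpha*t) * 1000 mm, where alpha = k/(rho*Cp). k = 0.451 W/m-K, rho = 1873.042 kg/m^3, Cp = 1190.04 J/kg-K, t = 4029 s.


alpha = 0.451 / (1873.042 * 1190.04) = 2.0233e-07 m^2/s
alpha * t = 0.00081520
delta = sqrt(0.00081520) * 1000 = 28.552 mm

28.552 mm


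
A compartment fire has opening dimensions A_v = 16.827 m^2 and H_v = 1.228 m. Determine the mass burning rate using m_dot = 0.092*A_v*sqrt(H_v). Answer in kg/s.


sqrt(H_v) = 1.1082
m_dot = 0.092 * 16.827 * 1.1082 = 1.7155 kg/s

1.7155 kg/s


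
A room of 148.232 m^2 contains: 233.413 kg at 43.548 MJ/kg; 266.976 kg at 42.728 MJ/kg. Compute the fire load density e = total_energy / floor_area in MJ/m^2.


Total energy = 233.413*43.548 + 266.976*42.728
= 10164.67 + 11407.35
= 21572.02 MJ
e = 21572.02 / 148.232 = 145.53 MJ/m^2

145.53 MJ/m^2


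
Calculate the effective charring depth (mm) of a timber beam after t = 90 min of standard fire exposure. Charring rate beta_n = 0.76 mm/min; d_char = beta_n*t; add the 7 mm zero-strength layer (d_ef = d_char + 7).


d_char = 0.76 * 90 = 68.4 mm
d_ef = 68.4 + 1.0*7 = 75.4 mm

75.4 mm


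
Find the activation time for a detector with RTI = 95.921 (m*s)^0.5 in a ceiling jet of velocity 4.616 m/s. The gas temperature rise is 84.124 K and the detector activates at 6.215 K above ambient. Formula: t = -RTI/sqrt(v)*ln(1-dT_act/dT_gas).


dT_act/dT_gas = 0.073879
ln(1 - 0.073879) = -0.076750
t = -95.921 / sqrt(4.616) * -0.076750 = 3.4266 s

3.4266 s


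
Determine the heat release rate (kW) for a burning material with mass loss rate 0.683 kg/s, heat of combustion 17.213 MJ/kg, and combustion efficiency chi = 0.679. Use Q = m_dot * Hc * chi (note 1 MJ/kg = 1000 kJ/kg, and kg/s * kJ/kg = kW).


Hc = 17.213 MJ/kg = 17.213 * 1000 kJ/kg = 17213 kJ/kg
Q = 0.683 kg/s * 17213 kJ/kg * 0.679 = 7982.6 kW

7982.6 kW


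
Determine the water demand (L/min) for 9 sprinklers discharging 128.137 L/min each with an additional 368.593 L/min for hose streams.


Sprinkler demand = 9 * 128.137 = 1153.233 L/min
Total = 1153.233 + 368.593 = 1521.826 L/min

1521.826 L/min


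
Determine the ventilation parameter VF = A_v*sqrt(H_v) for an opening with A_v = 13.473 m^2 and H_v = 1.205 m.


sqrt(H_v) = 1.0977
VF = 13.473 * 1.0977 = 14.790 m^(5/2)

14.790 m^(5/2)


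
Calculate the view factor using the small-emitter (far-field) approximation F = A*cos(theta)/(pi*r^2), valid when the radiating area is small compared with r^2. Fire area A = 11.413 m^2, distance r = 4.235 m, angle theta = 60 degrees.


cos(60 deg) = 0.5
pi*r^2 = 56.345
F = 11.413 * 0.5 / 56.345 = 0.10128

0.10128


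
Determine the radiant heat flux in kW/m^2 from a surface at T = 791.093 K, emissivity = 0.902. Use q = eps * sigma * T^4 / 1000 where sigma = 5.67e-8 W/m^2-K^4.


T^4 = 3.9166e+11
q = 0.902 * 5.67e-8 * 3.9166e+11 / 1000 = 20.031 kW/m^2

20.031 kW/m^2


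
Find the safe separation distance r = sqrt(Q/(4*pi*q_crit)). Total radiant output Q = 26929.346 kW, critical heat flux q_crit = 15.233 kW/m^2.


4*pi*q_crit = 191.42
Q/(4*pi*q_crit) = 140.68
r = sqrt(140.68) = 11.861 m

11.861 m


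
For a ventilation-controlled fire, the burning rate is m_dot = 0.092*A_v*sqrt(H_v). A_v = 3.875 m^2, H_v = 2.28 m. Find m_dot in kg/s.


sqrt(H_v) = 1.5100
m_dot = 0.092 * 3.875 * 1.5100 = 0.53830 kg/s

0.53830 kg/s


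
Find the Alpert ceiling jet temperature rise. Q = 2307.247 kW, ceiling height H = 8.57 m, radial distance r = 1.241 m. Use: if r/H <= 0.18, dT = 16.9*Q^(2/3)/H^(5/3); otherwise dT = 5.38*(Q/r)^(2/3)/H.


r/H = 1.241 / 8.57 = 0.14481
r/H <= 0.18, so dT = 16.9*Q^(2/3)/H^(5/3)
Q^(2/3) = 174.61
H^(5/3) = 35.890
dT = 16.9 * 174.61 / 35.890 = 82.221 K

82.221 K


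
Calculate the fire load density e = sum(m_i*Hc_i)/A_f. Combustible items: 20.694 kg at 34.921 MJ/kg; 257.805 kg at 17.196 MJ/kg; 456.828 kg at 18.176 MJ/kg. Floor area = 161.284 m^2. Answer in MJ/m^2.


Total energy = 20.694*34.921 + 257.805*17.196 + 456.828*18.176
= 722.6552 + 4433.215 + 8303.306
= 13459.18 MJ
e = 13459.18 / 161.284 = 83.450 MJ/m^2

83.450 MJ/m^2


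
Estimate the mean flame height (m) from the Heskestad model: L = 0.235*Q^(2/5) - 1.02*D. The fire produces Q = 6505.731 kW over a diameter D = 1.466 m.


Q^(2/5) = 33.521
0.235 * Q^(2/5) = 7.8775
1.02 * D = 1.4953
L = 6.3821 m

6.3821 m


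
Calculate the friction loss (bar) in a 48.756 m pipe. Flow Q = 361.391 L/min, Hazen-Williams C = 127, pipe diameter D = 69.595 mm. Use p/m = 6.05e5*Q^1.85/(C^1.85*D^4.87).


Q^1.85 = 53983
C^1.85 = 7799.0
D^4.87 = 9.4049e+08
p/m = 0.0044527 bar/m
p_total = 0.0044527 * 48.756 = 0.21709 bar

0.21709 bar


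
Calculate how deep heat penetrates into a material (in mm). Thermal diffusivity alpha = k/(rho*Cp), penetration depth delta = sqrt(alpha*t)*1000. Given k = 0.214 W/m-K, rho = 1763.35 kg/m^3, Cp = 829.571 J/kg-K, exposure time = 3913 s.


alpha = 0.214 / (1763.35 * 829.571) = 1.4629e-07 m^2/s
alpha * t = 0.00057244
delta = sqrt(0.00057244) * 1000 = 23.926 mm

23.926 mm


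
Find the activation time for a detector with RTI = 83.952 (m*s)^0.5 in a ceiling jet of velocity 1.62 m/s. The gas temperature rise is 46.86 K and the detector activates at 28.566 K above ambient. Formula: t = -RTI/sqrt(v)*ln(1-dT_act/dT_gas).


dT_act/dT_gas = 0.60960
ln(1 - 0.60960) = -0.94059
t = -83.952 / sqrt(1.62) * -0.94059 = 62.040 s

62.040 s


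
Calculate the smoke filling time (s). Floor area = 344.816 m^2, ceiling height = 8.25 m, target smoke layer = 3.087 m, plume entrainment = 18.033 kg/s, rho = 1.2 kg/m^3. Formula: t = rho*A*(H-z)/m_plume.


H - z = 5.163 m
t = 1.2 * 344.816 * 5.163 / 18.033 = 118.47 s

118.47 s


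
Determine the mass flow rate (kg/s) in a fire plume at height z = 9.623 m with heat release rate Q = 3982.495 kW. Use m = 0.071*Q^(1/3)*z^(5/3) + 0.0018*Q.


Q^(1/3) = 15.851
z^(5/3) = 43.536
First term = 0.071 * 15.851 * 43.536 = 48.996
Second term = 0.0018 * 3982.495 = 7.1685
m = 56.165 kg/s

56.165 kg/s


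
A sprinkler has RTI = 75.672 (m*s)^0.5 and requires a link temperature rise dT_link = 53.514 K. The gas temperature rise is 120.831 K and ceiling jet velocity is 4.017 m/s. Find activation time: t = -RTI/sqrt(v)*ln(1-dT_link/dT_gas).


dT_link/dT_gas = 0.44288
ln(1 - 0.44288) = -0.58498
t = -75.672 / sqrt(4.017) * -0.58498 = 22.086 s

22.086 s


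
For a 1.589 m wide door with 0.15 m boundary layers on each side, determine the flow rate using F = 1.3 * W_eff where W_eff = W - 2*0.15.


W_eff = 1.589 - 0.30 = 1.289 m
F = 1.3 * 1.289 = 1.6757 persons/s

1.6757 persons/s


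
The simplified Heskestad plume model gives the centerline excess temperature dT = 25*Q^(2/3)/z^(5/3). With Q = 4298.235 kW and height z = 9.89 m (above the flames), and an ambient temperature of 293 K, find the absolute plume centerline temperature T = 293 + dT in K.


Q^(2/3) = 264.36
z^(5/3) = 45.568
dT = 25 * 264.36 / 45.568 = 145.04 K
T = 293 + 145.04 = 438.04 K

438.04 K


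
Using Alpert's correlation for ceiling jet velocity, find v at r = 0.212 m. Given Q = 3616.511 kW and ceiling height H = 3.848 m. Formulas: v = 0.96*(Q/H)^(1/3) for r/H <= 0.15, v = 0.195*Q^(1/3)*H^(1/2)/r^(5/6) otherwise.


r/H = 0.212 / 3.848 = 0.055094
r/H <= 0.15, so v = 0.96*(Q/H)^(1/3)
Q/H = 939.84
(Q/H)^(1/3) = 9.7953
v = 0.96 * 9.7953 = 9.4035 m/s

9.4035 m/s


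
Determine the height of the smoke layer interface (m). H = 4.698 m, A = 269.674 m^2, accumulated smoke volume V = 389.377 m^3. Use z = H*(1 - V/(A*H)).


V/(A*H) = 0.30734
1 - 0.30734 = 0.69266
z = 4.698 * 0.69266 = 3.2541 m

3.2541 m


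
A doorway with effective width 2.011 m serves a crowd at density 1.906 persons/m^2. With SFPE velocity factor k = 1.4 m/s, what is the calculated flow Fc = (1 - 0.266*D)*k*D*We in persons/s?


1 - 0.266*D = 1 - 0.266*1.906 = 0.49300
Fs = 0.49300 * 1.4 * 1.906 = 1.3155 persons/(s*m)
Fc = 1.3155 * 2.011 = 2.6455 persons/s

2.6455 persons/s


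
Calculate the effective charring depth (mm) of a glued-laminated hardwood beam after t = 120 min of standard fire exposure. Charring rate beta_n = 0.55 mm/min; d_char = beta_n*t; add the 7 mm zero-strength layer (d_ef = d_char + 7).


d_char = 0.55 * 120 = 66 mm
d_ef = 66 + 1.0*7 = 73 mm

73 mm


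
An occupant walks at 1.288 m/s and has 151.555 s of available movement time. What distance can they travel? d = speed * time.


d = 1.288 * 151.555 = 195.20 m

195.20 m


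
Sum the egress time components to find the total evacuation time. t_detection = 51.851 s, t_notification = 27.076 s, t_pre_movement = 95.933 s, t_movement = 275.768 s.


Total = 51.851 + 27.076 + 95.933 + 275.768 = 450.628 s

450.628 s


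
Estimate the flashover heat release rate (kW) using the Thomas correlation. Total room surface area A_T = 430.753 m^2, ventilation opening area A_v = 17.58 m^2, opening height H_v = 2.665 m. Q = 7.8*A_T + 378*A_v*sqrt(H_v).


7.8*A_T = 3359.9
sqrt(H_v) = 1.6325
378*A_v*sqrt(H_v) = 10848
Q = 3359.9 + 10848 = 14208 kW

14208 kW


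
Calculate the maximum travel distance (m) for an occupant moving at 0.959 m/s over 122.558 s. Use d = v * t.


d = 0.959 * 122.558 = 117.53 m

117.53 m


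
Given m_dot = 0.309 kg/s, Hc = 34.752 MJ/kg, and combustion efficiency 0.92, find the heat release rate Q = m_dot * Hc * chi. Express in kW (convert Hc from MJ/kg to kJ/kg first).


Hc = 34.752 MJ/kg = 34.752 * 1000 kJ/kg = 34752 kJ/kg
Q = 0.309 kg/s * 34752 kJ/kg * 0.92 = 9879.3 kW

9879.3 kW


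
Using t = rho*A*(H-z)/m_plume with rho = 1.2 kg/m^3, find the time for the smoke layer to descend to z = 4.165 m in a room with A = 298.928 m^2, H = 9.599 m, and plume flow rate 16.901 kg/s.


H - z = 5.434 m
t = 1.2 * 298.928 * 5.434 / 16.901 = 115.33 s

115.33 s


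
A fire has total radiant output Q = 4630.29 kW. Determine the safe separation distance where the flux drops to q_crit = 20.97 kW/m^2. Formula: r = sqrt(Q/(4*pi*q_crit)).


4*pi*q_crit = 263.52
Q/(4*pi*q_crit) = 17.571
r = sqrt(17.571) = 4.1918 m

4.1918 m


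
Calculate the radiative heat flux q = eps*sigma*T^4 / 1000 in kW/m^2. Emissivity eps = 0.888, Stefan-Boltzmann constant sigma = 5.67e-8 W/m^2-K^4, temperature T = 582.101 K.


T^4 = 1.1481e+11
q = 0.888 * 5.67e-8 * 1.1481e+11 / 1000 = 5.7808 kW/m^2

5.7808 kW/m^2


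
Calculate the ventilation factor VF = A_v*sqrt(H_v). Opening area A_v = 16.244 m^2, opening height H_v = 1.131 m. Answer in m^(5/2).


sqrt(H_v) = 1.0635
VF = 16.244 * 1.0635 = 17.275 m^(5/2)

17.275 m^(5/2)


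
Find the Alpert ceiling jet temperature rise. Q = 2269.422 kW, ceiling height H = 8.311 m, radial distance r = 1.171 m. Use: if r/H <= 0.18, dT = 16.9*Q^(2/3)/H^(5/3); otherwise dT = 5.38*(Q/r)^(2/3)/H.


r/H = 1.171 / 8.311 = 0.14090
r/H <= 0.18, so dT = 16.9*Q^(2/3)/H^(5/3)
Q^(2/3) = 172.69
H^(5/3) = 34.100
dT = 16.9 * 172.69 / 34.100 = 85.587 K

85.587 K


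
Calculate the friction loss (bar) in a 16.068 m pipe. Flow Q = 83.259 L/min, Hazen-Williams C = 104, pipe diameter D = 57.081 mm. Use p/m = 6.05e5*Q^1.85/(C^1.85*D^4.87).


Q^1.85 = 3571.1
C^1.85 = 5389.0
D^4.87 = 3.5819e+08
p/m = 0.0011193 bar/m
p_total = 0.0011193 * 16.068 = 0.017984 bar

0.017984 bar


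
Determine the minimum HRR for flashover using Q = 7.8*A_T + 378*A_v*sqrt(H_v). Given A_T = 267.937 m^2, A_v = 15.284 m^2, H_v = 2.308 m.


7.8*A_T = 2089.9
sqrt(H_v) = 1.5192
378*A_v*sqrt(H_v) = 8777.0
Q = 2089.9 + 8777.0 = 10867 kW

10867 kW


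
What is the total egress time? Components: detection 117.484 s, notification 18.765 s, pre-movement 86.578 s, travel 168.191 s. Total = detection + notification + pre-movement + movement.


Total = 117.484 + 18.765 + 86.578 + 168.191 = 391.018 s

391.018 s


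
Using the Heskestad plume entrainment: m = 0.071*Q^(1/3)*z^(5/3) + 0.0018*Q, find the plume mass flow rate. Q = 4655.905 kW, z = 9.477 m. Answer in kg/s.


Q^(1/3) = 16.698
z^(5/3) = 42.441
First term = 0.071 * 16.698 * 42.441 = 50.317
Second term = 0.0018 * 4655.905 = 8.3806
m = 58.697 kg/s

58.697 kg/s


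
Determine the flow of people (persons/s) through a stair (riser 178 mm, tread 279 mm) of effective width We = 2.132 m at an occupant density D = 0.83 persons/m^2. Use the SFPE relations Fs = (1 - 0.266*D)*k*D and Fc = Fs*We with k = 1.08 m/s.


1 - 0.266*D = 1 - 0.266*0.83 = 0.77922
Fs = 0.77922 * 1.08 * 0.83 = 0.69849 persons/(s*m)
Fc = 0.69849 * 2.132 = 1.4892 persons/s

1.4892 persons/s


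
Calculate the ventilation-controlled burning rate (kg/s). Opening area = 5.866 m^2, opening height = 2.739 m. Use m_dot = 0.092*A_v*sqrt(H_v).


sqrt(H_v) = 1.6550
m_dot = 0.092 * 5.866 * 1.6550 = 0.89315 kg/s

0.89315 kg/s


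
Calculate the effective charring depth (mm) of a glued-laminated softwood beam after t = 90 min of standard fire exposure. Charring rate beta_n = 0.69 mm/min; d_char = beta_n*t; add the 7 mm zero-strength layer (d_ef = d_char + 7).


d_char = 0.69 * 90 = 62.1 mm
d_ef = 62.1 + 1.0*7 = 69.1 mm

69.1 mm


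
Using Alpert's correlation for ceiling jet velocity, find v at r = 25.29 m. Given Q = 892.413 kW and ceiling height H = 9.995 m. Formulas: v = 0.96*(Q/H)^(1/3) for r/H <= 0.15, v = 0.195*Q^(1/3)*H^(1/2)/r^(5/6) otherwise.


r/H = 25.29 / 9.995 = 2.5303
r/H > 0.15, so v = 0.195*Q^(1/3)*H^(1/2)/r^(5/6)
Q^(1/3) = 9.6277
H^(1/2) = 3.1615
r^(5/6) = 14.761
v = 0.195 * 9.6277 * 3.1615 / 14.761 = 0.40209 m/s

0.40209 m/s


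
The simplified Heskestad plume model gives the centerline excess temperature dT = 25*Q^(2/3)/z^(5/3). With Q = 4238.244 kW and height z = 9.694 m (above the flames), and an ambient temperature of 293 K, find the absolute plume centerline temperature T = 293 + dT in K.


Q^(2/3) = 261.89
z^(5/3) = 44.073
dT = 25 * 261.89 / 44.073 = 148.56 K
T = 293 + 148.56 = 441.56 K

441.56 K


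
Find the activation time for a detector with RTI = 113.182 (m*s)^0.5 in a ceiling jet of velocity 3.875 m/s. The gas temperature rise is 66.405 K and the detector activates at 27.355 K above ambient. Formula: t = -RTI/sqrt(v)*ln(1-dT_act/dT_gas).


dT_act/dT_gas = 0.41194
ln(1 - 0.41194) = -0.53093
t = -113.182 / sqrt(3.875) * -0.53093 = 30.527 s

30.527 s


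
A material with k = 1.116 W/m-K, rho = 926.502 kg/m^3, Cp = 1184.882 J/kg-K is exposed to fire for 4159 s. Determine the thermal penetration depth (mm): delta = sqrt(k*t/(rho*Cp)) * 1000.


alpha = 1.116 / (926.502 * 1184.882) = 1.0166e-06 m^2/s
alpha * t = 0.0042280
delta = sqrt(0.0042280) * 1000 = 65.023 mm

65.023 mm


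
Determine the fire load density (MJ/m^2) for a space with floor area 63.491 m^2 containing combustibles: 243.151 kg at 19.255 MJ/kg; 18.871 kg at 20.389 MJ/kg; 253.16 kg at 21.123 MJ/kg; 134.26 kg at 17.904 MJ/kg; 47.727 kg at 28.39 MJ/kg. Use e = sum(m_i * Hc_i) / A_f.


Total energy = 243.151*19.255 + 18.871*20.389 + 253.16*21.123 + 134.26*17.904 + 47.727*28.39
= 4681.873 + 384.7608 + 5347.499 + 2403.791 + 1354.970
= 14172.89 MJ
e = 14172.89 / 63.491 = 223.23 MJ/m^2

223.23 MJ/m^2


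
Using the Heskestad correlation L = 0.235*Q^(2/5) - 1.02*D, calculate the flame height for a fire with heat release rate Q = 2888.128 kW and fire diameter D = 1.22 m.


Q^(2/5) = 24.224
0.235 * Q^(2/5) = 5.6926
1.02 * D = 1.2444
L = 4.4482 m

4.4482 m


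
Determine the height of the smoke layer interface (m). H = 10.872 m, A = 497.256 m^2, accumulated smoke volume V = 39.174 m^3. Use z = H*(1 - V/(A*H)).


V/(A*H) = 0.0072462
1 - 0.0072462 = 0.99275
z = 10.872 * 0.99275 = 10.793 m

10.793 m


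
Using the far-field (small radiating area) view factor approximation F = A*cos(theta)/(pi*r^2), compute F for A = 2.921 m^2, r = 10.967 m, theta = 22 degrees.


cos(22 deg) = 0.92718
pi*r^2 = 377.86
F = 2.921 * 0.92718 / 377.86 = 0.0071676

0.0071676


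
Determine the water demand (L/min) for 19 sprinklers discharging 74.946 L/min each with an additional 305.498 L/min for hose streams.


Sprinkler demand = 19 * 74.946 = 1423.974 L/min
Total = 1423.974 + 305.498 = 1729.472 L/min

1729.472 L/min


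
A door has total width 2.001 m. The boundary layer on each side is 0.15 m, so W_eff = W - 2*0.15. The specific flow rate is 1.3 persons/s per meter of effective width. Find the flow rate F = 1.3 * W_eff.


W_eff = 2.001 - 0.30 = 1.701 m
F = 1.3 * 1.701 = 2.2113 persons/s

2.2113 persons/s


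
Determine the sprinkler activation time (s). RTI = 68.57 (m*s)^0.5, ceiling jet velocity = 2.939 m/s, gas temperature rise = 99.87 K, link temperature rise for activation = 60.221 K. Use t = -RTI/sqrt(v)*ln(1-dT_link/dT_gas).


dT_link/dT_gas = 0.60299
ln(1 - 0.60299) = -0.92380
t = -68.57 / sqrt(2.939) * -0.92380 = 36.950 s

36.950 s


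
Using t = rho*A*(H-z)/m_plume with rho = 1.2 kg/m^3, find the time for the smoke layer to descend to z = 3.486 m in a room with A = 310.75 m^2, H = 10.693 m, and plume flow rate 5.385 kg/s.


H - z = 7.207 m
t = 1.2 * 310.75 * 7.207 / 5.385 = 499.07 s

499.07 s


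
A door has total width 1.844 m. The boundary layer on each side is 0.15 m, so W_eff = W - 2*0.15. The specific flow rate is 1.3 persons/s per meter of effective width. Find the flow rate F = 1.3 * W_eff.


W_eff = 1.844 - 0.30 = 1.544 m
F = 1.3 * 1.544 = 2.0072 persons/s

2.0072 persons/s


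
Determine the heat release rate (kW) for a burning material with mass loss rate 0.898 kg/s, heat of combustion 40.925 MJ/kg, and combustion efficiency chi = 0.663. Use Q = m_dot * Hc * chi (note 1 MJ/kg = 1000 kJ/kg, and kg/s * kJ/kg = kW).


Hc = 40.925 MJ/kg = 40.925 * 1000 kJ/kg = 40925 kJ/kg
Q = 0.898 kg/s * 40925 kJ/kg * 0.663 = 24366 kW

24366 kW


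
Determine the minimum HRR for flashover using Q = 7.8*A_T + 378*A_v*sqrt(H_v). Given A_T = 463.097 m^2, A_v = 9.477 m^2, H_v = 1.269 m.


7.8*A_T = 3612.2
sqrt(H_v) = 1.1265
378*A_v*sqrt(H_v) = 4035.5
Q = 3612.2 + 4035.5 = 7647.6 kW

7647.6 kW


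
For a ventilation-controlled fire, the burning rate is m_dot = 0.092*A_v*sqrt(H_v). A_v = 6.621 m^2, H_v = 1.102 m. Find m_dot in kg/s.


sqrt(H_v) = 1.0498
m_dot = 0.092 * 6.621 * 1.0498 = 0.63944 kg/s

0.63944 kg/s


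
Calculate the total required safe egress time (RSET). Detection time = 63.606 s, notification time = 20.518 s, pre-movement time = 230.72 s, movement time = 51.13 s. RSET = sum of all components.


Total = 63.606 + 20.518 + 230.72 + 51.13 = 365.974 s

365.974 s


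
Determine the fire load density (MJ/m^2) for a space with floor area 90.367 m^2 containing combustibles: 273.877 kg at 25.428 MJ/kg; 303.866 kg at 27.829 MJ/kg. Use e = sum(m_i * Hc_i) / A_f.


Total energy = 273.877*25.428 + 303.866*27.829
= 6964.144 + 8456.287
= 15420.43 MJ
e = 15420.43 / 90.367 = 170.64 MJ/m^2

170.64 MJ/m^2


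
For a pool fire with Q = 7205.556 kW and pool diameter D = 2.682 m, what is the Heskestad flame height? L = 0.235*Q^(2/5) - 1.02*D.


Q^(2/5) = 34.919
0.235 * Q^(2/5) = 8.2061
1.02 * D = 2.7356
L = 5.4704 m

5.4704 m


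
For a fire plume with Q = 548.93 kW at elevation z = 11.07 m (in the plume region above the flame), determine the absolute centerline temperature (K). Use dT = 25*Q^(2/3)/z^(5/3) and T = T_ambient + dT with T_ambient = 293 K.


Q^(2/3) = 67.042
z^(5/3) = 54.985
dT = 25 * 67.042 / 54.985 = 30.482 K
T = 293 + 30.482 = 323.48 K

323.48 K


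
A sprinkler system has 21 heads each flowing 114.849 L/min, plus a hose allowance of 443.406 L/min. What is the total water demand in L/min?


Sprinkler demand = 21 * 114.849 = 2411.829 L/min
Total = 2411.829 + 443.406 = 2855.235 L/min

2855.235 L/min


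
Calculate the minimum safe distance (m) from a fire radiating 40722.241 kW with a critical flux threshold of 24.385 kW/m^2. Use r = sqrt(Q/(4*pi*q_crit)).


4*pi*q_crit = 306.43
Q/(4*pi*q_crit) = 132.89
r = sqrt(132.89) = 11.528 m

11.528 m


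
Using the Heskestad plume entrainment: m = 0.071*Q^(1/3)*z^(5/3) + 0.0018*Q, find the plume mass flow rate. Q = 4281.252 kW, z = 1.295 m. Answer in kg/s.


Q^(1/3) = 16.238
z^(5/3) = 1.5386
First term = 0.071 * 16.238 * 1.5386 = 1.7738
Second term = 0.0018 * 4281.252 = 7.7063
m = 9.4800 kg/s

9.4800 kg/s


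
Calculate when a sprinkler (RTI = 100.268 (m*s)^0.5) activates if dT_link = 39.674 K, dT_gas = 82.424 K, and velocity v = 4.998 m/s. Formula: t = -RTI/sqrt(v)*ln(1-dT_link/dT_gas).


dT_link/dT_gas = 0.48134
ln(1 - 0.48134) = -0.65651
t = -100.268 / sqrt(4.998) * -0.65651 = 29.444 s

29.444 s


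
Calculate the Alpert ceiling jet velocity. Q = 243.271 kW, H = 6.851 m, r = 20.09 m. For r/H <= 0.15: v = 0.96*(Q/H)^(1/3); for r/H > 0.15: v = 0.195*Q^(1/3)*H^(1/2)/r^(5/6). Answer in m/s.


r/H = 20.09 / 6.851 = 2.9324
r/H > 0.15, so v = 0.195*Q^(1/3)*H^(1/2)/r^(5/6)
Q^(1/3) = 6.2426
H^(1/2) = 2.6174
r^(5/6) = 12.185
v = 0.195 * 6.2426 * 2.6174 / 12.185 = 0.26149 m/s

0.26149 m/s


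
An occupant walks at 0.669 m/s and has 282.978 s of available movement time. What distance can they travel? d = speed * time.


d = 0.669 * 282.978 = 189.31 m

189.31 m


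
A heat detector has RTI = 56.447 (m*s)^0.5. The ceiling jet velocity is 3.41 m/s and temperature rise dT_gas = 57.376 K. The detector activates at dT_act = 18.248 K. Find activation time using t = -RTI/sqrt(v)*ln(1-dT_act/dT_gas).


dT_act/dT_gas = 0.31804
ln(1 - 0.31804) = -0.38279
t = -56.447 / sqrt(3.41) * -0.38279 = 11.701 s

11.701 s


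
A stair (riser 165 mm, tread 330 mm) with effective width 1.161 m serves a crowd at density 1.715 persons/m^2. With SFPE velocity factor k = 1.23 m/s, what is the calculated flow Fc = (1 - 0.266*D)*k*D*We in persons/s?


1 - 0.266*D = 1 - 0.266*1.715 = 0.54381
Fs = 0.54381 * 1.23 * 1.715 = 1.1471 persons/(s*m)
Fc = 1.1471 * 1.161 = 1.3318 persons/s

1.3318 persons/s


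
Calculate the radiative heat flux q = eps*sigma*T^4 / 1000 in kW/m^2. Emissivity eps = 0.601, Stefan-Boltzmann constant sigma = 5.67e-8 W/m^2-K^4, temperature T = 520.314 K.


T^4 = 7.3293e+10
q = 0.601 * 5.67e-8 * 7.3293e+10 / 1000 = 2.4976 kW/m^2

2.4976 kW/m^2


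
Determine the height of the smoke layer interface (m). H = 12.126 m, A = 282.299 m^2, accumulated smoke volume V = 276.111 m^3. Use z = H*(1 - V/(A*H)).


V/(A*H) = 0.080660
1 - 0.080660 = 0.91934
z = 12.126 * 0.91934 = 11.148 m

11.148 m


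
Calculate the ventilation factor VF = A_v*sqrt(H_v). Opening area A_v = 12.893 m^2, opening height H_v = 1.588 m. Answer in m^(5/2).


sqrt(H_v) = 1.2602
VF = 12.893 * 1.2602 = 16.247 m^(5/2)

16.247 m^(5/2)


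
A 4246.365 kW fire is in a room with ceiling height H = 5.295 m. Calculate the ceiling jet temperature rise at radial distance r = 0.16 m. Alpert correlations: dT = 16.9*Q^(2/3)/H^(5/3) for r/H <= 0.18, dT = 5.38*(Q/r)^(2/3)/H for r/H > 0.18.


r/H = 0.16 / 5.295 = 0.030217
r/H <= 0.18, so dT = 16.9*Q^(2/3)/H^(5/3)
Q^(2/3) = 262.23
H^(5/3) = 16.086
dT = 16.9 * 262.23 / 16.086 = 275.50 K

275.50 K


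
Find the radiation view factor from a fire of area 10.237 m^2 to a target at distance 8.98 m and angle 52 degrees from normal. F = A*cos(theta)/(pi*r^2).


cos(52 deg) = 0.61566
pi*r^2 = 253.34
F = 10.237 * 0.61566 / 253.34 = 0.024878

0.024878


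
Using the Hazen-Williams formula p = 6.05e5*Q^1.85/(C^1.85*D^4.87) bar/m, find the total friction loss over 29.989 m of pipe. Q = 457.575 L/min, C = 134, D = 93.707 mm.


Q^1.85 = 83532
C^1.85 = 8612.8
D^4.87 = 4.0043e+09
p/m = 0.0014653 bar/m
p_total = 0.0014653 * 29.989 = 0.043944 bar

0.043944 bar


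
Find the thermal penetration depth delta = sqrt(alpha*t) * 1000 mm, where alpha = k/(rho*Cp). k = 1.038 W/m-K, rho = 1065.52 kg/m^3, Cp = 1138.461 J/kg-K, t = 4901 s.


alpha = 1.038 / (1065.52 * 1138.461) = 8.5569e-07 m^2/s
alpha * t = 0.0041937
delta = sqrt(0.0041937) * 1000 = 64.759 mm

64.759 mm


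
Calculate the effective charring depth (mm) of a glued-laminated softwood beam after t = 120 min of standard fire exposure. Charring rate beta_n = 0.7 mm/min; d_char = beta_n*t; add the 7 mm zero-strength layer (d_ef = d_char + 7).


d_char = 0.7 * 120 = 84 mm
d_ef = 84 + 1.0*7 = 91 mm

91 mm


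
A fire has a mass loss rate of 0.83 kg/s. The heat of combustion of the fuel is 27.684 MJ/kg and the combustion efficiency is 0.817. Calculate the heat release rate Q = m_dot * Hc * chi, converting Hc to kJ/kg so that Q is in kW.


Hc = 27.684 MJ/kg = 27.684 * 1000 kJ/kg = 27684 kJ/kg
Q = 0.83 kg/s * 27684 kJ/kg * 0.817 = 18773 kW

18773 kW


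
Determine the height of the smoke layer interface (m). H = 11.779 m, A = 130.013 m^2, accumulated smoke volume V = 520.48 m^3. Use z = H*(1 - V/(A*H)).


V/(A*H) = 0.33987
1 - 0.33987 = 0.66013
z = 11.779 * 0.66013 = 7.7757 m

7.7757 m


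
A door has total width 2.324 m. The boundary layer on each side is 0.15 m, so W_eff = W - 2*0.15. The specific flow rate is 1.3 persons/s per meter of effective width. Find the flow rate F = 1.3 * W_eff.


W_eff = 2.324 - 0.30 = 2.024 m
F = 1.3 * 2.024 = 2.6312 persons/s

2.6312 persons/s


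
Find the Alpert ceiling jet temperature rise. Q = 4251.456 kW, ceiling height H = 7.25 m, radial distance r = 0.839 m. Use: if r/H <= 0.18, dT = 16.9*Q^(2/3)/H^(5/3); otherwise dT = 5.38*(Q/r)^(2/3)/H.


r/H = 0.839 / 7.25 = 0.11572
r/H <= 0.18, so dT = 16.9*Q^(2/3)/H^(5/3)
Q^(2/3) = 262.44
H^(5/3) = 27.158
dT = 16.9 * 262.44 / 27.158 = 163.31 K

163.31 K


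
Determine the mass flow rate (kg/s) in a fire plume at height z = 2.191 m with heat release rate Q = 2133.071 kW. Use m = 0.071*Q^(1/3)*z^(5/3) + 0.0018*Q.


Q^(1/3) = 12.873
z^(5/3) = 3.6960
First term = 0.071 * 12.873 * 3.6960 = 3.3780
Second term = 0.0018 * 2133.071 = 3.8395
m = 7.2176 kg/s

7.2176 kg/s


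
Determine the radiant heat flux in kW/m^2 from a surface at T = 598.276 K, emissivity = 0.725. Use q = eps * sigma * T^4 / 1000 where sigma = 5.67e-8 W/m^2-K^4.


T^4 = 1.2812e+11
q = 0.725 * 5.67e-8 * 1.2812e+11 / 1000 = 5.2666 kW/m^2

5.2666 kW/m^2


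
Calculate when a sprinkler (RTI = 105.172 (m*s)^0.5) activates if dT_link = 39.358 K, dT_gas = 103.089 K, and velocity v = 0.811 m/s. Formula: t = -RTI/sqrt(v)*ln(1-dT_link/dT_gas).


dT_link/dT_gas = 0.38179
ln(1 - 0.38179) = -0.48092
t = -105.172 / sqrt(0.811) * -0.48092 = 56.165 s

56.165 s


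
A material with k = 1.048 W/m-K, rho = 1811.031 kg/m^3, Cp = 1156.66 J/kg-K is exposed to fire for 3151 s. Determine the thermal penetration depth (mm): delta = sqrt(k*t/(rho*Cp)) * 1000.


alpha = 1.048 / (1811.031 * 1156.66) = 5.0030e-07 m^2/s
alpha * t = 0.0015764
delta = sqrt(0.0015764) * 1000 = 39.704 mm

39.704 mm


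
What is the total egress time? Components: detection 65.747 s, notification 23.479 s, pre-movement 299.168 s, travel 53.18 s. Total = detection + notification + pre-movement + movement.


Total = 65.747 + 23.479 + 299.168 + 53.18 = 441.574 s

441.574 s


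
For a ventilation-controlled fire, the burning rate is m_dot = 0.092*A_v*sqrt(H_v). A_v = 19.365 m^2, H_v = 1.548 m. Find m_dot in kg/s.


sqrt(H_v) = 1.2442
m_dot = 0.092 * 19.365 * 1.2442 = 2.2166 kg/s

2.2166 kg/s


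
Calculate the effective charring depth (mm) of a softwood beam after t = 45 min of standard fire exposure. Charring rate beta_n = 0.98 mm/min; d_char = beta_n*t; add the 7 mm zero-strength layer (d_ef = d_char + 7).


d_char = 0.98 * 45 = 44.1 mm
d_ef = 44.1 + 1.0*7 = 51.1 mm

51.1 mm


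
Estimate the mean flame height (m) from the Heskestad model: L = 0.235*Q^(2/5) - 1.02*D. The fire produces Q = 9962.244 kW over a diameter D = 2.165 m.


Q^(2/5) = 39.751
0.235 * Q^(2/5) = 9.3414
1.02 * D = 2.2083
L = 7.1331 m

7.1331 m


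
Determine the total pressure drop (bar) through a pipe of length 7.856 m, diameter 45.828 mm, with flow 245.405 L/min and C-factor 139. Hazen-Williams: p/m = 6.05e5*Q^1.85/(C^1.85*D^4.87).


Q^1.85 = 26381
C^1.85 = 9216.7
D^4.87 = 1.2294e+08
p/m = 0.014085 bar/m
p_total = 0.014085 * 7.856 = 0.11065 bar

0.11065 bar


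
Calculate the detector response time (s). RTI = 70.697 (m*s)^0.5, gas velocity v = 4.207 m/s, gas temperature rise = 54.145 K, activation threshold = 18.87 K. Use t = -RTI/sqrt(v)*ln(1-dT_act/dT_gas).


dT_act/dT_gas = 0.34851
ln(1 - 0.34851) = -0.42849
t = -70.697 / sqrt(4.207) * -0.42849 = 14.769 s

14.769 s


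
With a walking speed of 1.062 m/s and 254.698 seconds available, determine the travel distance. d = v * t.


d = 1.062 * 254.698 = 270.49 m

270.49 m


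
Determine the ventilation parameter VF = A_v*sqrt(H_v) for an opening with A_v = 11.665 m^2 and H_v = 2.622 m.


sqrt(H_v) = 1.6193
VF = 11.665 * 1.6193 = 18.889 m^(5/2)

18.889 m^(5/2)


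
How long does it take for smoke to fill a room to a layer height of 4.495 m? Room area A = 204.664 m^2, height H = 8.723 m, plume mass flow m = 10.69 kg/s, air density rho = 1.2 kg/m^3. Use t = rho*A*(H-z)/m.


H - z = 4.228 m
t = 1.2 * 204.664 * 4.228 / 10.69 = 97.136 s

97.136 s


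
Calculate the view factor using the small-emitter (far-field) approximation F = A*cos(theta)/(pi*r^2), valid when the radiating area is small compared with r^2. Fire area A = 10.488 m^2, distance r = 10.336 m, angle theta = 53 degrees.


cos(53 deg) = 0.60182
pi*r^2 = 335.63
F = 10.488 * 0.60182 / 335.63 = 0.018806

0.018806


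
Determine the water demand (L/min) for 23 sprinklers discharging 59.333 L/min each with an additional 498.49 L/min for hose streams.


Sprinkler demand = 23 * 59.333 = 1364.659 L/min
Total = 1364.659 + 498.49 = 1863.149 L/min

1863.149 L/min


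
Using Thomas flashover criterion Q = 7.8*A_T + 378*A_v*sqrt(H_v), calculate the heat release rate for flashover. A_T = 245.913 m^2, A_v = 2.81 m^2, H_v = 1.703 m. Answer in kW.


7.8*A_T = 1918.1
sqrt(H_v) = 1.3050
378*A_v*sqrt(H_v) = 1386.1
Q = 1918.1 + 1386.1 = 3304.3 kW

3304.3 kW


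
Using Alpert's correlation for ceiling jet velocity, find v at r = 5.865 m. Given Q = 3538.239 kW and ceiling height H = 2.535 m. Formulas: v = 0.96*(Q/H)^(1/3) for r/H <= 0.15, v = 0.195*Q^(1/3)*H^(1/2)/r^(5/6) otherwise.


r/H = 5.865 / 2.535 = 2.3136
r/H > 0.15, so v = 0.195*Q^(1/3)*H^(1/2)/r^(5/6)
Q^(1/3) = 15.238
H^(1/2) = 1.5922
r^(5/6) = 4.3674
v = 0.195 * 15.238 * 1.5922 / 4.3674 = 1.0833 m/s

1.0833 m/s


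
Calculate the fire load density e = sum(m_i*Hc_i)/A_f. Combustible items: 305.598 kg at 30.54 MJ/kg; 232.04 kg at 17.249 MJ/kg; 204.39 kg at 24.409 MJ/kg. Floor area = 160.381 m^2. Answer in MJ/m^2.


Total energy = 305.598*30.54 + 232.04*17.249 + 204.39*24.409
= 9332.963 + 4002.458 + 4988.956
= 18324.38 MJ
e = 18324.38 / 160.381 = 114.26 MJ/m^2

114.26 MJ/m^2


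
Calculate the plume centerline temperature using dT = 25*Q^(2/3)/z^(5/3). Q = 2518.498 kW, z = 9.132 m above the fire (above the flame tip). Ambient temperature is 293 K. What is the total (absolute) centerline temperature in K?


Q^(2/3) = 185.11
z^(5/3) = 39.897
dT = 25 * 185.11 / 39.897 = 115.99 K
T = 293 + 115.99 = 408.99 K

408.99 K


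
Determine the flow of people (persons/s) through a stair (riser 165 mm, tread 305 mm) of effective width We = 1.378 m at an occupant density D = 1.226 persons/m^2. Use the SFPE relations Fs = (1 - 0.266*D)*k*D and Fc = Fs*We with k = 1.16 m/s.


1 - 0.266*D = 1 - 0.266*1.226 = 0.67388
Fs = 0.67388 * 1.16 * 1.226 = 0.95837 persons/(s*m)
Fc = 0.95837 * 1.378 = 1.3206 persons/s

1.3206 persons/s


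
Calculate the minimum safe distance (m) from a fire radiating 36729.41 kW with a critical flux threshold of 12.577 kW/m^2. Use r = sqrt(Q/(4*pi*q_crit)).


4*pi*q_crit = 158.05
Q/(4*pi*q_crit) = 232.40
r = sqrt(232.40) = 15.245 m

15.245 m


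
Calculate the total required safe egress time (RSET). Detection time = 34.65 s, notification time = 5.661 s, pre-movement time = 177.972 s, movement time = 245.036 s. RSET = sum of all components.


Total = 34.65 + 5.661 + 177.972 + 245.036 = 463.319 s

463.319 s


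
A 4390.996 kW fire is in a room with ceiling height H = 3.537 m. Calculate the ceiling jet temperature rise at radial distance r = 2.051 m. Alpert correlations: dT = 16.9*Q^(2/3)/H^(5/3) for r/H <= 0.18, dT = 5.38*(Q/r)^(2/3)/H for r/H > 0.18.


r/H = 2.051 / 3.537 = 0.57987
r/H > 0.18, so dT = 5.38*(Q/r)^(2/3)/H
Q/r = 2140.9
(Q/r)^(2/3) = 166.11
dT = 5.38 * 166.11 / 3.537 = 252.67 K

252.67 K


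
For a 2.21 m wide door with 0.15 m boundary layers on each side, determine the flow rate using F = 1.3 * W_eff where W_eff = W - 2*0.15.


W_eff = 2.21 - 0.30 = 1.91 m
F = 1.3 * 1.91 = 2.483 persons/s

2.483 persons/s


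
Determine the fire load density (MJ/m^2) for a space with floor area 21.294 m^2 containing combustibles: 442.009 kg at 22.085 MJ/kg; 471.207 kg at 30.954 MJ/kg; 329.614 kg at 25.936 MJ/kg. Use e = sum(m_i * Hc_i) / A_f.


Total energy = 442.009*22.085 + 471.207*30.954 + 329.614*25.936
= 9761.769 + 14585.74 + 8548.869
= 32896.38 MJ
e = 32896.38 / 21.294 = 1544.9 MJ/m^2

1544.9 MJ/m^2


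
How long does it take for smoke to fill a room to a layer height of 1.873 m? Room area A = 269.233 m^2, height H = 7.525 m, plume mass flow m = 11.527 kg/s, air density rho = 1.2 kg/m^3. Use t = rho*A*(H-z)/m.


H - z = 5.652 m
t = 1.2 * 269.233 * 5.652 / 11.527 = 158.41 s

158.41 s


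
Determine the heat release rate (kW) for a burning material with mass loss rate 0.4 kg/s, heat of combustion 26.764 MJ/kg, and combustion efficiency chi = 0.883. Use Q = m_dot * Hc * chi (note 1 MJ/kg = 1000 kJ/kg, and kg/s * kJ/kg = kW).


Hc = 26.764 MJ/kg = 26.764 * 1000 kJ/kg = 26764 kJ/kg
Q = 0.4 kg/s * 26764 kJ/kg * 0.883 = 9453.0 kW

9453.0 kW


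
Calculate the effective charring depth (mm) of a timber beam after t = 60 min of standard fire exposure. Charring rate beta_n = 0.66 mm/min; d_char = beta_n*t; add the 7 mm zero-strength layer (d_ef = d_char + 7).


d_char = 0.66 * 60 = 39.6 mm
d_ef = 39.6 + 1.0*7 = 46.6 mm

46.6 mm


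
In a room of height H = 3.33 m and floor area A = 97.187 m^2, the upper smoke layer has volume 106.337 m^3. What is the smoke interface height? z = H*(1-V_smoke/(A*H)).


V/(A*H) = 0.32857
1 - 0.32857 = 0.67143
z = 3.33 * 0.67143 = 2.2359 m

2.2359 m


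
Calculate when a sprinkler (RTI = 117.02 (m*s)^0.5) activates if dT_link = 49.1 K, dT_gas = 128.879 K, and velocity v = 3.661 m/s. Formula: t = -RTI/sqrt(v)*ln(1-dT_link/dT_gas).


dT_link/dT_gas = 0.38098
ln(1 - 0.38098) = -0.47961
t = -117.02 / sqrt(3.661) * -0.47961 = 29.333 s

29.333 s


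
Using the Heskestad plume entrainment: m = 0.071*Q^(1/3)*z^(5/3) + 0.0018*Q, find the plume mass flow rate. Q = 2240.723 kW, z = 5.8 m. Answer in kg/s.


Q^(1/3) = 13.086
z^(5/3) = 18.723
First term = 0.071 * 13.086 * 18.723 = 17.395
Second term = 0.0018 * 2240.723 = 4.0333
m = 21.429 kg/s

21.429 kg/s


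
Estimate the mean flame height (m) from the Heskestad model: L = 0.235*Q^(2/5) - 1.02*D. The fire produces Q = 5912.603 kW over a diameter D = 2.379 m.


Q^(2/5) = 32.264
0.235 * Q^(2/5) = 7.5819
1.02 * D = 2.4266
L = 5.1553 m

5.1553 m


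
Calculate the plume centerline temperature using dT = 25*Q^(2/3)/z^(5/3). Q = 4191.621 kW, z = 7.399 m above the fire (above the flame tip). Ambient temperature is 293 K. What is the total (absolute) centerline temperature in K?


Q^(2/3) = 259.97
z^(5/3) = 28.095
dT = 25 * 259.97 / 28.095 = 231.33 K
T = 293 + 231.33 = 524.33 K

524.33 K


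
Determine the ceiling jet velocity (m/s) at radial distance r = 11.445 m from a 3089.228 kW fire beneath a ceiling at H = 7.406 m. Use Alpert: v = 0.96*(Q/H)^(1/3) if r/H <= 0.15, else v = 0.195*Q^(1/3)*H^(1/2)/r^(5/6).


r/H = 11.445 / 7.406 = 1.5454
r/H > 0.15, so v = 0.195*Q^(1/3)*H^(1/2)/r^(5/6)
Q^(1/3) = 14.564
H^(1/2) = 2.7214
r^(5/6) = 7.6239
v = 0.195 * 14.564 * 2.7214 / 7.6239 = 1.0137 m/s

1.0137 m/s


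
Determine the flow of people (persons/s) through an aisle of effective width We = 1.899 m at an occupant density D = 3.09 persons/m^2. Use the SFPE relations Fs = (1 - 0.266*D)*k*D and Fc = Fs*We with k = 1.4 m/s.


1 - 0.266*D = 1 - 0.266*3.09 = 0.17806
Fs = 0.17806 * 1.4 * 3.09 = 0.77029 persons/(s*m)
Fc = 0.77029 * 1.899 = 1.4628 persons/s

1.4628 persons/s
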